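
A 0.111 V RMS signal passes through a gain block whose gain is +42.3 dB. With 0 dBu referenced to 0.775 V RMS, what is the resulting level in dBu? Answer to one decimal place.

+25.4 dBu

Input level: 20·log₁₀(0.111/0.775) = -16.88 dBu.
Output: -16.88 + 42.3 = +25.4 dBu.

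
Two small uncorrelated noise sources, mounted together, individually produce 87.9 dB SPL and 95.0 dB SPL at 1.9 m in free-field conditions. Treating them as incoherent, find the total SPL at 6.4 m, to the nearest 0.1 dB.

85.2 dB SPL

Combined at 1.9 m: 10·log₁₀(10^(87.9/10)+10^(95.0/10)) = 95.77 dB SPL.
Then apply −20·log₁₀(6.4/1.9) = -10.55 dB → 85.2 dB SPL.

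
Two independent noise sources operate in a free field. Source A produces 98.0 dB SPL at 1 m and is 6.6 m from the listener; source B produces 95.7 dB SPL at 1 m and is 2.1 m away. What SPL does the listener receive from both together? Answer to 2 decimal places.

89.94 dB SPL

At the listener: L_A = 98.0 − 20·log₁₀(6.6) = 81.609 dB; L_B = 95.7 − 20·log₁₀(2.1) = 89.256 dB.
Combined: 10·log₁₀(10^(81.609/10)+10^(89.256/10)) = 89.94 dB SPL.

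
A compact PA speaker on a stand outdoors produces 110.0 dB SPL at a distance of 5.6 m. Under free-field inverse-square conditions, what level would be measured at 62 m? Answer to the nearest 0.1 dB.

Free-field point source: level drops by 20·log₁₀ of the distance ratio.
ΔL = −20·log₁₀(62/5.6) = -20.88 dB, so L₂ = 110.0 + (-20.88) = 89.1 dB SPL.

89.1 dB SPL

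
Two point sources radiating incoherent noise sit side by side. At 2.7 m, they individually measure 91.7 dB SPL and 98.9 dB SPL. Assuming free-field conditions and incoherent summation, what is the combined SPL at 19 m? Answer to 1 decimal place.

Combined at 2.7 m: 10·log₁₀(10^(91.7/10)+10^(98.9/10)) = 99.66 dB SPL.
Then apply −20·log₁₀(19/2.7) = -16.95 dB → 82.7 dB SPL.

82.7 dB SPL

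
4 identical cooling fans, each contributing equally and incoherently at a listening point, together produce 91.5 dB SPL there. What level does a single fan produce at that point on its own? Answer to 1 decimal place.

4 equal incoherent sources add 10·log₁₀(4) = 6.02 dB over one source.
L_one = 91.5 − 6.02 = 85.5 dB SPL.

85.5 dB SPL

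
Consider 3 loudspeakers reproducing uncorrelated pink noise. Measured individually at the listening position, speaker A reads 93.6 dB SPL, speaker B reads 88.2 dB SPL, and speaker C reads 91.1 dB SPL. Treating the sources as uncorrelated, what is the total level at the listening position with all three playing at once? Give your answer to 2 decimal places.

96.27 dB SPL

Add the sources as powers (linear), then convert back to dB:
L_total = 10·log₁₀(10^(93.6/10) + 10^(88.2/10) + 10^(91.1/10)) = 10·log₁₀(4240000000) = 96.27 dB SPL.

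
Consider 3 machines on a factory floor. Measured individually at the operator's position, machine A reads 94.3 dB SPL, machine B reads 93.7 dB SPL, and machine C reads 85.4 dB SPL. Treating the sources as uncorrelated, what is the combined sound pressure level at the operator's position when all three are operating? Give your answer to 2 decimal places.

97.31 dB SPL

Uncorrelated sources add in intensity (power), not in dB.
L_total = 10·log₁₀(10^(94.3/10) + 10^(93.7/10) + 10^(85.4/10)) = 10·log₁₀(5383000000) = 97.31 dB SPL.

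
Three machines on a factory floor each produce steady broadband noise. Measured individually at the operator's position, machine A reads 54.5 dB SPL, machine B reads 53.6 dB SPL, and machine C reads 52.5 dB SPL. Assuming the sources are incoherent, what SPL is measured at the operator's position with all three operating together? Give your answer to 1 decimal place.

Add the sources as powers (linear), then convert back to dB:
L_total = 10·log₁₀(10^(54.5/10) + 10^(53.6/10) + 10^(52.5/10)) = 10·log₁₀(688800) = 58.4 dB SPL.

58.4 dB SPL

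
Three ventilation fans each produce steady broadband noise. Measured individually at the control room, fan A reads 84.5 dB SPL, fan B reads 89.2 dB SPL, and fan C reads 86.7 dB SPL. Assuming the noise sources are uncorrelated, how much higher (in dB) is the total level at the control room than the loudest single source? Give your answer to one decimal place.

Incoherent sources sum as intensities:
L_total = 10·log₁₀(10^(84.5/10) + 10^(89.2/10) + 10^(86.7/10)) = 91.99 dB SPL.
Excess over the loudest (89.2 dB): 91.99 − 89.2 = 2.8 dB.

2.8 dB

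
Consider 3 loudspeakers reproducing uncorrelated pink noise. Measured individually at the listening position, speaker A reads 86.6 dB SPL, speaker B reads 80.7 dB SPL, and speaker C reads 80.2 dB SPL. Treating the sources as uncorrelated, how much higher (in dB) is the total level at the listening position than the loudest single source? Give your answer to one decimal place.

Uncorrelated sources add in intensity (power), not in dB.
L_total = 10·log₁₀(10^(86.6/10) + 10^(80.7/10) + 10^(80.2/10)) = 88.32 dB SPL.
Excess over the loudest (86.6 dB): 88.32 − 86.6 = 1.7 dB.

1.7 dB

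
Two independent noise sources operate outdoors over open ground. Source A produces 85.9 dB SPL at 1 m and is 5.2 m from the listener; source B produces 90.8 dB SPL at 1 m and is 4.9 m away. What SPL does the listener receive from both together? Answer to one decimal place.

78.1 dB SPL

At the listener: L_A = 85.9 − 20·log₁₀(5.2) = 71.58 dB; L_B = 90.8 − 20·log₁₀(4.9) = 77.00 dB.
Combined: 10·log₁₀(10^(71.58/10)+10^(77.00/10)) = 78.1 dB SPL.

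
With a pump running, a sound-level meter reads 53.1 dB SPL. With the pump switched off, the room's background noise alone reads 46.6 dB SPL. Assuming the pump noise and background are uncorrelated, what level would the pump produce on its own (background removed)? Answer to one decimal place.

52.0 dB SPL

Background correction is a power subtraction:
L_src = 10·log₁₀(10^(53.1/10) − 10^(46.6/10)) = 10·log₁₀(158500) = 52.0 dB SPL.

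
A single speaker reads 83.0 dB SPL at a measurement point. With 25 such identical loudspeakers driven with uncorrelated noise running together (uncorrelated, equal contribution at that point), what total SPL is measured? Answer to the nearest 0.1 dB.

97.0 dB SPL

25 equal incoherent sources raise the level by 10·log₁₀(25) = 13.98 dB.
L_total = 83.0 + 13.98 = 97.0 dB SPL.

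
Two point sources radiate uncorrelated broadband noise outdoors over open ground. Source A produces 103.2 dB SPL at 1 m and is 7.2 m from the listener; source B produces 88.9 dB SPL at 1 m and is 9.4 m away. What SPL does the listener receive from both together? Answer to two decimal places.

At the listener: L_A = 103.2 − 20·log₁₀(7.2) = 86.053 dB; L_B = 88.9 − 20·log₁₀(9.4) = 69.437 dB.
Combined: 10·log₁₀(10^(86.053/10)+10^(69.437/10)) = 86.15 dB SPL.

86.15 dB SPL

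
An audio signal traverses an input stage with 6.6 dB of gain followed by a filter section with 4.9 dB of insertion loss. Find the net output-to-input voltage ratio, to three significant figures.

1.22

Net gain = 6.6 + (−4.9) = 1.7 dB.
Voltage ratio = 10^(1.7/20) = 1.22.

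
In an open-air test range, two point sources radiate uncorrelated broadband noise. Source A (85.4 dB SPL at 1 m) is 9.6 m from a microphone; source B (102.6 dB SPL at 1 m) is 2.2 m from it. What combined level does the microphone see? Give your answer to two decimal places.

95.76 dB SPL

At the listener: L_A = 85.4 − 20·log₁₀(9.6) = 65.755 dB; L_B = 102.6 − 20·log₁₀(2.2) = 95.752 dB.
Combined: 10·log₁₀(10^(65.755/10)+10^(95.752/10)) = 95.76 dB SPL.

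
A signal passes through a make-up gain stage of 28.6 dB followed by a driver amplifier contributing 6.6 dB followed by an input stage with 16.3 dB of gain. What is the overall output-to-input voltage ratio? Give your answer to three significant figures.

376

Net gain = 28.6 + 6.6 + 16.3 = 51.5 dB.
Voltage ratio = 10^(51.5/20) = 376.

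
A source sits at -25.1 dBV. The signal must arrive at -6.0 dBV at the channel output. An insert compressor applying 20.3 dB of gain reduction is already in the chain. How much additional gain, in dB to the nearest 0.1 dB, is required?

The required make-up gain is the shortfall in the dB sum.
G = -6.0 − (-25.1) + 20.3 = 39.4 dB.

39.4 dB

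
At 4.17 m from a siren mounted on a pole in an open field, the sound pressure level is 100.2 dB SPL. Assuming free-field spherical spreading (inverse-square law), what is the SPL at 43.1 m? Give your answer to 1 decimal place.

Free-field point source: level drops by 20·log₁₀ of the distance ratio.
ΔL = −20·log₁₀(43.1/4.17) = -20.29 dB, so L₂ = 100.2 + (-20.29) = 79.9 dB SPL.

79.9 dB SPL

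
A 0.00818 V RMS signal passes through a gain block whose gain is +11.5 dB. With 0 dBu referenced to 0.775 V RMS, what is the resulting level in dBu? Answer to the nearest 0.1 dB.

Input level: 20·log₁₀(0.00818/0.775) = -39.53 dBu.
Output: -39.53 + 11.5 = -28.0 dBu.

-28.0 dBu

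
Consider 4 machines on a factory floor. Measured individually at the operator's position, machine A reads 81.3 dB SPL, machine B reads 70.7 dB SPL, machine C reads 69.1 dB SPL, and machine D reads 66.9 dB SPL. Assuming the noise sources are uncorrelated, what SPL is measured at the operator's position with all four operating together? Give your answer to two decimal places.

82.03 dB SPL

Add the sources as powers (linear), then convert back to dB:
L_total = 10·log₁₀(10^(81.3/10) + 10^(70.7/10) + 10^(69.1/10) + 10^(66.9/10)) = 10·log₁₀(159700000) = 82.03 dB SPL.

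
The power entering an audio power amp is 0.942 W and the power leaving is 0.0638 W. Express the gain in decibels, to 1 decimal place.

-11.7 dB

Power ratio → dB uses the 10·log₁₀ form:
10·log₁₀(0.0638/0.942) = 10·log₁₀(0.06773) = -11.7 dB.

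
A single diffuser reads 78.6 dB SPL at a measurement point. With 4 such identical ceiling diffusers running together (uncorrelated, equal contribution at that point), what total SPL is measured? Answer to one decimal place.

84.6 dB SPL

4 equal incoherent sources raise the level by 10·log₁₀(4) = 6.02 dB.
L_total = 78.6 + 6.02 = 84.6 dB SPL.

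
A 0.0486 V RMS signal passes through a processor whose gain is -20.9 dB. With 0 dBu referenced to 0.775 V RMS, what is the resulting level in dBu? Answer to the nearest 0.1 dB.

-45.0 dBu

Input level: 20·log₁₀(0.0486/0.775) = -24.05 dBu.
Output: -24.05 − 20.9 = -45.0 dBu.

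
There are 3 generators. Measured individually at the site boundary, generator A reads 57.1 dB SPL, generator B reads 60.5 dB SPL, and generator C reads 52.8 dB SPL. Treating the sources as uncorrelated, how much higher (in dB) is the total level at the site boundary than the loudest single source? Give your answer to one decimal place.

Uncorrelated sources add in intensity (power), not in dB.
L_total = 10·log₁₀(10^(57.1/10) + 10^(60.5/10) + 10^(52.8/10)) = 62.61 dB SPL.
Excess over the loudest (60.5 dB): 62.61 − 60.5 = 2.1 dB.

2.1 dB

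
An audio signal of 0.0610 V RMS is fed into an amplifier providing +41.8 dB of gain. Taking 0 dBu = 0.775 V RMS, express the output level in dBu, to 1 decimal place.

+19.7 dBu

Input level: 20·log₁₀(0.0610/0.775) = -22.08 dBu.
Output: -22.08 + 41.8 = +19.7 dBu.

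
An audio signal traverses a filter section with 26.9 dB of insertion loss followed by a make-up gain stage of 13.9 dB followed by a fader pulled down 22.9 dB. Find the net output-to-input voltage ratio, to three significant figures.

Net gain = (−26.9) + 13.9 + (−22.9) = -35.9 dB.
Voltage ratio = 10^(-35.9/20) = 0.0160.

0.0160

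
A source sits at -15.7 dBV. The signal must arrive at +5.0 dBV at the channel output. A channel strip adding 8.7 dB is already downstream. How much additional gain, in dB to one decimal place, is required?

The required make-up gain is the shortfall in the dB sum.
G = +5.0 − (-15.7) − 8.7 = 12.0 dB.

12.0 dB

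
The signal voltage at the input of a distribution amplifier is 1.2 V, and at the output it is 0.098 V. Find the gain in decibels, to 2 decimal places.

-21.76 dB

Voltage ratio → dB uses the 20·log₁₀ form:
20·log₁₀(0.098/1.2) = 20·log₁₀(0.08167) = -21.76 dB.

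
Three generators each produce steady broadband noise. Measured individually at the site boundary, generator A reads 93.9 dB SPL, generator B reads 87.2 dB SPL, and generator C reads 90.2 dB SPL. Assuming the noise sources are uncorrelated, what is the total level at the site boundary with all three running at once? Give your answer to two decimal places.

96.05 dB SPL

Add the sources as powers (linear), then convert back to dB:
L_total = 10·log₁₀(10^(93.9/10) + 10^(87.2/10) + 10^(90.2/10)) = 10·log₁₀(4027000000) = 96.05 dB SPL.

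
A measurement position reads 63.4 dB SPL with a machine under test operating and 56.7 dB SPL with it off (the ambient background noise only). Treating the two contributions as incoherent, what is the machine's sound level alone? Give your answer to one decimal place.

62.4 dB SPL

Background correction is a power subtraction:
L_src = 10·log₁₀(10^(63.4/10) − 10^(56.7/10)) = 10·log₁₀(1720000) = 62.4 dB SPL.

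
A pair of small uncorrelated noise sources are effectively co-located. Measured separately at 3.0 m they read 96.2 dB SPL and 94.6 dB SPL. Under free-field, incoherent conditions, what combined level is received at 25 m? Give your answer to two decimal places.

Combined at 3.0 m: 10·log₁₀(10^(96.2/10)+10^(94.6/10)) = 98.484 dB SPL.
Then apply −20·log₁₀(25/3.0) = -18.416 dB → 80.07 dB SPL.

80.07 dB SPL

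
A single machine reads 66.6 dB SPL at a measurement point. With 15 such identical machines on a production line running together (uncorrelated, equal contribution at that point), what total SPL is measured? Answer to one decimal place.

78.4 dB SPL

15 equal incoherent sources raise the level by 10·log₁₀(15) = 11.76 dB.
L_total = 66.6 + 11.76 = 78.4 dB SPL.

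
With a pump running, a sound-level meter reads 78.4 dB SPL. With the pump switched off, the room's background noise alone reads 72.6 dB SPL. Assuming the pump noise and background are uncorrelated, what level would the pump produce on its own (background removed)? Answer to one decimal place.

77.1 dB SPL

Subtract intensities: L_src = 10·log₁₀(10^(L_total/10) − 10^(L_bg/10)).
L_src = 10·log₁₀(10^(78.4/10) − 10^(72.6/10)) = 10·log₁₀(50990000) = 77.1 dB SPL.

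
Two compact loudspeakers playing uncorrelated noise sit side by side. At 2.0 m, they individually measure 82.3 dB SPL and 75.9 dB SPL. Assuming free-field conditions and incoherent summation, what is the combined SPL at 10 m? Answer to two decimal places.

Combined at 2.0 m: 10·log₁₀(10^(82.3/10)+10^(75.9/10)) = 83.196 dB SPL.
Then apply −20·log₁₀(10/2.0) = -13.979 dB → 69.22 dB SPL.

69.22 dB SPL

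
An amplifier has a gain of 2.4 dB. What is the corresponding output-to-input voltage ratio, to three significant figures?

1.32

Voltage ratio = 10^(dB/20).
10^(2.4/20) = 10^(0.1200) = 1.32.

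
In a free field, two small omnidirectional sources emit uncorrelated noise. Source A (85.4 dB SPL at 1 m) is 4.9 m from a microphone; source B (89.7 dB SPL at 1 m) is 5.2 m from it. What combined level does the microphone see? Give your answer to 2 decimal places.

76.90 dB SPL

At the listener: L_A = 85.4 − 20·log₁₀(4.9) = 71.596 dB; L_B = 89.7 − 20·log₁₀(5.2) = 75.380 dB.
Combined: 10·log₁₀(10^(71.596/10)+10^(75.380/10)) = 76.90 dB SPL.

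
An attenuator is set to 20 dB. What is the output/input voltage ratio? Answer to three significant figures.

Voltage ratio = 10^(dB/20).
10^(-20/20) = 10^(-1.000) = 0.100.

0.100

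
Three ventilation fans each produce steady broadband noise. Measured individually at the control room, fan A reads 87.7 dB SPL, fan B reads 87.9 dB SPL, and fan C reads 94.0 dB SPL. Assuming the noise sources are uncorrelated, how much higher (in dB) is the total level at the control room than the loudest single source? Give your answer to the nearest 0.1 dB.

Incoherent sources sum as intensities:
L_total = 10·log₁₀(10^(87.7/10) + 10^(87.9/10) + 10^(94.0/10)) = 95.70 dB SPL.
Excess over the loudest (94.0 dB): 95.70 − 94.0 = 1.7 dB.

1.7 dB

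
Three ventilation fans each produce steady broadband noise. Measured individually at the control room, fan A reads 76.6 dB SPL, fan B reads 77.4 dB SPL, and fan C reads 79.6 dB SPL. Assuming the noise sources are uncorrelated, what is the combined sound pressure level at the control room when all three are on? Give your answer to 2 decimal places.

Uncorrelated sources add in intensity (power), not in dB.
L_total = 10·log₁₀(10^(76.6/10) + 10^(77.4/10) + 10^(79.6/10)) = 10·log₁₀(191900000) = 82.83 dB SPL.

82.83 dB SPL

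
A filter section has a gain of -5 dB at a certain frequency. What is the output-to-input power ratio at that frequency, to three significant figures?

0.316

Power ratio = 10^(dB/10).
10^(-5/10) = 10^(-0.5000) = 0.316.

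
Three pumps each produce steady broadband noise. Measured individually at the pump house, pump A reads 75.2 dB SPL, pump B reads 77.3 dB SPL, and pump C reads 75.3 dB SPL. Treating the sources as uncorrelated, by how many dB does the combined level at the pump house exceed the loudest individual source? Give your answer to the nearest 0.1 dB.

3.5 dB

Uncorrelated sources add in intensity (power), not in dB.
L_total = 10·log₁₀(10^(75.2/10) + 10^(77.3/10) + 10^(75.3/10)) = 80.82 dB SPL.
Excess over the loudest (77.3 dB): 80.82 − 77.3 = 3.5 dB.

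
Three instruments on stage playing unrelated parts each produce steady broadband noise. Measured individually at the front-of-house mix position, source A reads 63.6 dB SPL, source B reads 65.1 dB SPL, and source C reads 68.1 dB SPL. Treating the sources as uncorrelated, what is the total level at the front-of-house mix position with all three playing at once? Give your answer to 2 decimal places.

70.79 dB SPL

Add the sources as powers (linear), then convert back to dB:
L_total = 10·log₁₀(10^(63.6/10) + 10^(65.1/10) + 10^(68.1/10)) = 10·log₁₀(11980000) = 70.79 dB SPL.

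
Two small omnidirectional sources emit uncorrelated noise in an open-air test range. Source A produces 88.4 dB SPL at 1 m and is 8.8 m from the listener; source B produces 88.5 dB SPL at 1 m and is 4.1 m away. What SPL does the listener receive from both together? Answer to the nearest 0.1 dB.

77.1 dB SPL

At the listener: L_A = 88.4 − 20·log₁₀(8.8) = 69.51 dB; L_B = 88.5 − 20·log₁₀(4.1) = 76.24 dB.
Combined: 10·log₁₀(10^(69.51/10)+10^(76.24/10)) = 77.1 dB SPL.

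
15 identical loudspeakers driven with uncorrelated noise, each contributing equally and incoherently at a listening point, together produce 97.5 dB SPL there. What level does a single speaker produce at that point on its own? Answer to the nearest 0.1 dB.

15 equal incoherent sources add 10·log₁₀(15) = 11.76 dB over one source.
L_one = 97.5 − 11.76 = 85.7 dB SPL.

85.7 dB SPL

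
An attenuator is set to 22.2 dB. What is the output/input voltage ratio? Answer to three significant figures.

0.0776

Voltage ratio = 10^(dB/20).
10^(-22.2/20) = 10^(-1.110) = 0.0776.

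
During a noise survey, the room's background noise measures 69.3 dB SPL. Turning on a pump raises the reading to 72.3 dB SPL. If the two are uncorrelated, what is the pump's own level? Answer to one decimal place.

Remove the background by subtracting linear intensities:
L_src = 10·log₁₀(10^(72.3/10) − 10^(69.3/10)) = 10·log₁₀(8471000) = 69.3 dB SPL.

69.3 dB SPL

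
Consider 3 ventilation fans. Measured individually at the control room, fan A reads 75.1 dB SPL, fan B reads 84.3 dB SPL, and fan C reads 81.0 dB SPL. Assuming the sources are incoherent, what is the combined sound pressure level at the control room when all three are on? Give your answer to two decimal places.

86.31 dB SPL

Uncorrelated sources add in intensity (power), not in dB.
L_total = 10·log₁₀(10^(75.1/10) + 10^(84.3/10) + 10^(81.0/10)) = 10·log₁₀(427400000) = 86.31 dB SPL.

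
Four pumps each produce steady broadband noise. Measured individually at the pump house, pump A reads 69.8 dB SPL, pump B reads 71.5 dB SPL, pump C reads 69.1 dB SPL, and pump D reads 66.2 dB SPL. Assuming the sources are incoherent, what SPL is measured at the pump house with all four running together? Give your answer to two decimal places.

75.56 dB SPL

Incoherent sources sum as intensities:
L_total = 10·log₁₀(10^(69.8/10) + 10^(71.5/10) + 10^(69.1/10) + 10^(66.2/10)) = 10·log₁₀(35970000) = 75.56 dB SPL.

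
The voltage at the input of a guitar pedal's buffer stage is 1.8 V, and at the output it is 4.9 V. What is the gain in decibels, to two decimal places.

Voltage ratio → dB uses the 20·log₁₀ form:
20·log₁₀(4.9/1.8) = 20·log₁₀(2.722) = 8.70 dB.

8.70 dB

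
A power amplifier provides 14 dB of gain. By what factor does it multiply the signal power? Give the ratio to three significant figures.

25.1

Power ratio = 10^(dB/10).
10^(14/10) = 10^(1.400) = 25.1.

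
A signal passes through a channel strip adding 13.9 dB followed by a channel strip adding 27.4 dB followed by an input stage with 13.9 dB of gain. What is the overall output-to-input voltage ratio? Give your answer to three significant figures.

Net gain = 13.9 + 27.4 + 13.9 = 55.2 dB.
Voltage ratio = 10^(55.2/20) = 575.

575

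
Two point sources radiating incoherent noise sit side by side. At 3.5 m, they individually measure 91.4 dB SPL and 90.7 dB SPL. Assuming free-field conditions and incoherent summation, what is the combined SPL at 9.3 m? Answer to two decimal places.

Combined at 3.5 m: 10·log₁₀(10^(91.4/10)+10^(90.7/10)) = 94.074 dB SPL.
Then apply −20·log₁₀(9.3/3.5) = -8.488 dB → 85.59 dB SPL.

85.59 dB SPL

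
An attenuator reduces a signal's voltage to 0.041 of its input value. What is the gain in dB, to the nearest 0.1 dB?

-27.7 dB

Voltage is an amplitude quantity, so gain = 20·log₁₀(V_out/V_in).
20·log₁₀(0.041) = -27.7 dB.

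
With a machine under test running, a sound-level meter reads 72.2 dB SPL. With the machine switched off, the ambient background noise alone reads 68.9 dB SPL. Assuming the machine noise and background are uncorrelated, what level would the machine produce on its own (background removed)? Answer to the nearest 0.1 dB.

Remove the background by subtracting linear intensities:
L_src = 10·log₁₀(10^(72.2/10) − 10^(68.9/10)) = 10·log₁₀(8833000) = 69.5 dB SPL.

69.5 dB SPL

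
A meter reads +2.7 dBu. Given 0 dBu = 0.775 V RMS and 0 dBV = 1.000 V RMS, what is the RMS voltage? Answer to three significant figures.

V = 0.775 V × 10^(+2.7/20).
= 0.775 × 1.365 = 1.06 V.

1.06 V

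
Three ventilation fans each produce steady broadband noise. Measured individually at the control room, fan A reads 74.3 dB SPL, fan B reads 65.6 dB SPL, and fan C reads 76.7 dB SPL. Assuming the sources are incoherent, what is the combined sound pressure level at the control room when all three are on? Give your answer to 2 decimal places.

78.88 dB SPL

Uncorrelated sources add in intensity (power), not in dB.
L_total = 10·log₁₀(10^(74.3/10) + 10^(65.6/10) + 10^(76.7/10)) = 10·log₁₀(77320000) = 78.88 dB SPL.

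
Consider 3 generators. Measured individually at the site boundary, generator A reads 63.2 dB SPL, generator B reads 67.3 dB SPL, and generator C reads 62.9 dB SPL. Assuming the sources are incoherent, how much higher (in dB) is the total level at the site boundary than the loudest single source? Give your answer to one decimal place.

2.4 dB

Uncorrelated sources add in intensity (power), not in dB.
L_total = 10·log₁₀(10^(63.2/10) + 10^(67.3/10) + 10^(62.9/10)) = 69.74 dB SPL.
Excess over the loudest (67.3 dB): 69.74 − 67.3 = 2.4 dB.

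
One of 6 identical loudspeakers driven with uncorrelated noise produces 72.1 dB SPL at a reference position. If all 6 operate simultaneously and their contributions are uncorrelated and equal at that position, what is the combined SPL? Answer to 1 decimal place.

79.9 dB SPL

6 equal incoherent sources raise the level by 10·log₁₀(6) = 7.78 dB.
L_total = 72.1 + 7.78 = 79.9 dB SPL.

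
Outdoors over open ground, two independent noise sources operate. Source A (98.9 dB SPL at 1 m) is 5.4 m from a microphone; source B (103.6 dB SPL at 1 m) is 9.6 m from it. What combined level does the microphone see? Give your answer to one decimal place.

At the listener: L_A = 98.9 − 20·log₁₀(5.4) = 84.25 dB; L_B = 103.6 − 20·log₁₀(9.6) = 83.95 dB.
Combined: 10·log₁₀(10^(84.25/10)+10^(83.95/10)) = 87.1 dB SPL.

87.1 dB SPL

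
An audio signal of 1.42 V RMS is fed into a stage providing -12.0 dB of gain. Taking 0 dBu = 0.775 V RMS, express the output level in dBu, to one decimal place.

-6.7 dBu

Input level: 20·log₁₀(1.42/0.775) = 5.26 dBu.
Output: 5.26 − 12.0 = -6.7 dBu.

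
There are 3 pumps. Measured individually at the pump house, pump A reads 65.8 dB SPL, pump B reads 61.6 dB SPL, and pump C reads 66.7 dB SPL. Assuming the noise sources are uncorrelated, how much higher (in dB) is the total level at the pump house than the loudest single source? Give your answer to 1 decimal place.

3.3 dB

Incoherent sources sum as intensities:
L_total = 10·log₁₀(10^(65.8/10) + 10^(61.6/10) + 10^(66.7/10)) = 69.97 dB SPL.
Excess over the loudest (66.7 dB): 69.97 − 66.7 = 3.3 dB.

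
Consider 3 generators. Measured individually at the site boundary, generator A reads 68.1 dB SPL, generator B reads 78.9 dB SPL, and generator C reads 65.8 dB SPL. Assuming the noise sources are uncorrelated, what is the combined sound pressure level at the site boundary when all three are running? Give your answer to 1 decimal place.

79.4 dB SPL

Uncorrelated sources add in intensity (power), not in dB.
L_total = 10·log₁₀(10^(68.1/10) + 10^(78.9/10) + 10^(65.8/10)) = 10·log₁₀(87880000) = 79.4 dB SPL.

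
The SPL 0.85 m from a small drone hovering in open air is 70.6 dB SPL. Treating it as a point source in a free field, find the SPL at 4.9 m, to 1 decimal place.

Inverse-square spreading gives ΔL = −20·log₁₀(d₂/d₁).
ΔL = −20·log₁₀(4.9/0.85) = -15.22 dB, so L₂ = 70.6 + (-15.22) = 55.4 dB SPL.

55.4 dB SPL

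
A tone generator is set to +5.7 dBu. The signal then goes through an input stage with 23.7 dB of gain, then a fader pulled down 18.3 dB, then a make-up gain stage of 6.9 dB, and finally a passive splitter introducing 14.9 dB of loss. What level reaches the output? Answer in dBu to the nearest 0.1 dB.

In dB, series stages simply add:
+5.7 + 23.7 − 18.3 + 6.9 − 14.9 = +3.1 dBu.

+3.1 dBu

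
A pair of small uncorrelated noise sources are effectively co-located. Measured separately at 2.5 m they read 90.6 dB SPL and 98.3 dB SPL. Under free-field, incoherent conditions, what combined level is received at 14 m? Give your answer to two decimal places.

84.02 dB SPL

Combined at 2.5 m: 10·log₁₀(10^(90.6/10)+10^(98.3/10)) = 98.981 dB SPL.
Then apply −20·log₁₀(14/2.5) = -14.964 dB → 84.02 dB SPL.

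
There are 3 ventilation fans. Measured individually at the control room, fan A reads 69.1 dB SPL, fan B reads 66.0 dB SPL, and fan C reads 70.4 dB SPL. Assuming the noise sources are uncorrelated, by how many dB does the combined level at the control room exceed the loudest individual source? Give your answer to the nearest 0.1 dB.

3.2 dB

Add the sources as powers (linear), then convert back to dB:
L_total = 10·log₁₀(10^(69.1/10) + 10^(66.0/10) + 10^(70.4/10)) = 73.63 dB SPL.
Excess over the loudest (70.4 dB): 73.63 − 70.4 = 3.2 dB.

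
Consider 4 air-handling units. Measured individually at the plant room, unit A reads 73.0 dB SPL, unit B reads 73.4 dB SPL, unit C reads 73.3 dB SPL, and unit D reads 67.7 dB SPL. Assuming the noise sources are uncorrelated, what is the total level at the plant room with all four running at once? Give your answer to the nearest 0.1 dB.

78.4 dB SPL

Uncorrelated sources add in intensity (power), not in dB.
L_total = 10·log₁₀(10^(73.0/10) + 10^(73.4/10) + 10^(73.3/10) + 10^(67.7/10)) = 10·log₁₀(69100000) = 78.4 dB SPL.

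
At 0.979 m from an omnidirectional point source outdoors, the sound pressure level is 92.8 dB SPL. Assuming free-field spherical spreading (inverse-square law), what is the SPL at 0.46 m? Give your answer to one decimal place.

99.4 dB SPL

Free-field point source: level drops by 20·log₁₀ of the distance ratio.
ΔL = −20·log₁₀(0.46/0.979) = 6.56 dB, so L₂ = 92.8 + (6.56) = 99.4 dB SPL.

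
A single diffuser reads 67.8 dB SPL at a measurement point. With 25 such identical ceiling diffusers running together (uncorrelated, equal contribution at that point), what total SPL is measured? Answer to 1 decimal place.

25 equal incoherent sources raise the level by 10·log₁₀(25) = 13.98 dB.
L_total = 67.8 + 13.98 = 81.8 dB SPL.

81.8 dB SPL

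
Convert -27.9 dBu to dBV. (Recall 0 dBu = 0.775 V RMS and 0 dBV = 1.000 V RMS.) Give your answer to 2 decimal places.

-30.11 dBV

The offset between the scales is 20·log₁₀(0.775/1.000) = −2.214 dB.
So dBV = -27.9 − 2.214 = -30.11 dBV.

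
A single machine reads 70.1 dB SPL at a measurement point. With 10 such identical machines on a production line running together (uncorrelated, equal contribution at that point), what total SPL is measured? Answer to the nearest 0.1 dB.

10 equal incoherent sources raise the level by 10·log₁₀(10) = 10.00 dB.
L_total = 70.1 + 10.00 = 80.1 dB SPL.

80.1 dB SPL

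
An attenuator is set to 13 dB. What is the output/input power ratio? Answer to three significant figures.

0.0501

Power ratio = 10^(dB/10).
10^(-13/10) = 10^(-1.300) = 0.0501.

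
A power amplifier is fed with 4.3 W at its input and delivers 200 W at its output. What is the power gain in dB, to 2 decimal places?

16.68 dB

Power is a power quantity, so gain = 10·log₁₀(P_out/P_in).
10·log₁₀(200/4.3) = 10·log₁₀(46.51) = 16.68 dB.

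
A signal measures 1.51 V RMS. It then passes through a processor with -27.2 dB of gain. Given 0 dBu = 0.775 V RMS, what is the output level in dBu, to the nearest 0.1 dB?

Input level: 20·log₁₀(1.51/0.775) = 5.79 dBu.
Output: 5.79 − 27.2 = -21.4 dBu.

-21.4 dBu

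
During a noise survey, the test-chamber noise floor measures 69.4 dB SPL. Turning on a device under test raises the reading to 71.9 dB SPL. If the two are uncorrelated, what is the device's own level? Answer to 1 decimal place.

Background correction is a power subtraction:
L_src = 10·log₁₀(10^(71.9/10) − 10^(69.4/10)) = 10·log₁₀(6779000) = 68.3 dB SPL.

68.3 dB SPL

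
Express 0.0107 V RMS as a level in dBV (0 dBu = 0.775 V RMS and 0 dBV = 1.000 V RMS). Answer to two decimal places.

dBV = 20·log₁₀(V / 1.000 V).
20·log₁₀(0.0107/1.000) = -39.41 dBV.

-39.41 dBV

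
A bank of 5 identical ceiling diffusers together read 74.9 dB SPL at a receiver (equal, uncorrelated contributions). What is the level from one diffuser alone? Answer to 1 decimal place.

67.9 dB SPL

5 equal incoherent sources add 10·log₁₀(5) = 6.99 dB over one source.
L_one = 74.9 − 6.99 = 67.9 dB SPL.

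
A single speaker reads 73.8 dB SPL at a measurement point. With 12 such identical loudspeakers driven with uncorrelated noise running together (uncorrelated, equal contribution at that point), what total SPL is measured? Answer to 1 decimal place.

12 equal incoherent sources raise the level by 10·log₁₀(12) = 10.79 dB.
L_total = 73.8 + 10.79 = 84.6 dB SPL.

84.6 dB SPL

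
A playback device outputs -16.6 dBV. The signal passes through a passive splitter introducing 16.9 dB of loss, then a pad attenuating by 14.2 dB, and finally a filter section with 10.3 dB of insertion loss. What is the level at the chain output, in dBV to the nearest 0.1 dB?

Cascaded gains and losses add directly in dB.
-16.6 − 16.9 − 14.2 − 10.3 = -58.0 dBV.

-58.0 dBV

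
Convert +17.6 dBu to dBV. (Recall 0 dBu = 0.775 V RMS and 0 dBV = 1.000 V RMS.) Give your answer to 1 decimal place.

+15.4 dBV

The offset between the scales is 20·log₁₀(0.775/1.000) = −2.214 dB.
So dBV = +17.6 − 2.214 = +15.4 dBV.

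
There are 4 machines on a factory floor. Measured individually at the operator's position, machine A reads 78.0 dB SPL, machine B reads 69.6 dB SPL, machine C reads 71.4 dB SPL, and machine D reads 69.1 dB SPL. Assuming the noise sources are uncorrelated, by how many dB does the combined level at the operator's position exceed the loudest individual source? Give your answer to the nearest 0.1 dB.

Add the sources as powers (linear), then convert back to dB:
L_total = 10·log₁₀(10^(78.0/10) + 10^(69.6/10) + 10^(71.4/10) + 10^(69.1/10)) = 79.74 dB SPL.
Excess over the loudest (78.0 dB): 79.74 − 78.0 = 1.7 dB.

1.7 dB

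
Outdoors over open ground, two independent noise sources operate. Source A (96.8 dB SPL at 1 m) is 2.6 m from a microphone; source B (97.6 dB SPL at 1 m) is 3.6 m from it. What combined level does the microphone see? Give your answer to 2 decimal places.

At the listener: L_A = 96.8 − 20·log₁₀(2.6) = 88.501 dB; L_B = 97.6 − 20·log₁₀(3.6) = 86.474 dB.
Combined: 10·log₁₀(10^(88.501/10)+10^(86.474/10)) = 90.61 dB SPL.

90.61 dB SPL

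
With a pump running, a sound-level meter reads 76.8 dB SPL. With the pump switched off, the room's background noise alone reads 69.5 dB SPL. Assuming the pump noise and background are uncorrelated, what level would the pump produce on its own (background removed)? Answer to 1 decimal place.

75.9 dB SPL

Background correction is a power subtraction:
L_src = 10·log₁₀(10^(76.8/10) − 10^(69.5/10)) = 10·log₁₀(38950000) = 75.9 dB SPL.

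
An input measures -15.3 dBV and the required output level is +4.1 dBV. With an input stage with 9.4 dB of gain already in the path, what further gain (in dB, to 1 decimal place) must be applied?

10.0 dB

The required make-up gain is the shortfall in the dB sum.
G = +4.1 − (-15.3) − 9.4 = 10.0 dB.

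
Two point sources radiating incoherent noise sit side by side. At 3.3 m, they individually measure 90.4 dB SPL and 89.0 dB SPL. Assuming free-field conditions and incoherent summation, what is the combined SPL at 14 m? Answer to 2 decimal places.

Combined at 3.3 m: 10·log₁₀(10^(90.4/10)+10^(89.0/10)) = 92.766 dB SPL.
Then apply −20·log₁₀(14/3.3) = -12.552 dB → 80.21 dB SPL.

80.21 dB SPL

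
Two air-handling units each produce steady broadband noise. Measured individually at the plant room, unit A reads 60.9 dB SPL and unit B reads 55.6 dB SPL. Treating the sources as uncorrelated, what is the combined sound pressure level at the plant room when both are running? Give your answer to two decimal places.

62.02 dB SPL

Incoherent sources sum as intensities:
L_total = 10·log₁₀(10^(60.9/10) + 10^(55.6/10)) = 10·log₁₀(1593000) = 62.02 dB SPL.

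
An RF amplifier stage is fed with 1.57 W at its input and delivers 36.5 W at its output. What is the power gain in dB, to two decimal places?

13.66 dB

Power is a power quantity, so gain = 10·log₁₀(P_out/P_in).
10·log₁₀(36.5/1.57) = 10·log₁₀(23.25) = 13.66 dB.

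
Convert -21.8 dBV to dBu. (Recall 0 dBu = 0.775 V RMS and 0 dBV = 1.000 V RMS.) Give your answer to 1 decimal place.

-19.6 dBu

The offset between the scales is 20·log₁₀(0.775/1.000) = −2.214 dB.
So dBu = -21.8 + 2.214 = -19.6 dBu.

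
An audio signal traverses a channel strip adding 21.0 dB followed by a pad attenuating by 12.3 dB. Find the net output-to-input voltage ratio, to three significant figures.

2.72

Net gain = 21.0 + (−12.3) = 8.7 dB.
Voltage ratio = 10^(8.7/20) = 2.72.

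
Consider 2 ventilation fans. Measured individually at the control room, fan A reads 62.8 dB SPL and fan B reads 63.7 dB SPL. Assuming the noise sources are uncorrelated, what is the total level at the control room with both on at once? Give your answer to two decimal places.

Incoherent sources sum as intensities:
L_total = 10·log₁₀(10^(62.8/10) + 10^(63.7/10)) = 10·log₁₀(4250000) = 66.28 dB SPL.

66.28 dB SPL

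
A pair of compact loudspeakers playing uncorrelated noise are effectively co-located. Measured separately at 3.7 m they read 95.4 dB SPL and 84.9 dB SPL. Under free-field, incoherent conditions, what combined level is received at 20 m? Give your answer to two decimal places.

Combined at 3.7 m: 10·log₁₀(10^(95.4/10)+10^(84.9/10)) = 95.771 dB SPL.
Then apply −20·log₁₀(20/3.7) = -14.657 dB → 81.11 dB SPL.

81.11 dB SPL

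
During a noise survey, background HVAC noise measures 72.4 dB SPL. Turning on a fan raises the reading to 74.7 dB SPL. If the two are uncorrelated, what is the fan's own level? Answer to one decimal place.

Remove the background by subtracting linear intensities:
L_src = 10·log₁₀(10^(74.7/10) − 10^(72.4/10)) = 10·log₁₀(12130000) = 70.8 dB SPL.

70.8 dB SPL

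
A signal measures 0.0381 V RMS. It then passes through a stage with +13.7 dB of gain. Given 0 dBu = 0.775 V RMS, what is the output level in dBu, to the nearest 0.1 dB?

Input level: 20·log₁₀(0.0381/0.775) = -26.17 dBu.
Output: -26.17 + 13.7 = -12.5 dBu.

-12.5 dBu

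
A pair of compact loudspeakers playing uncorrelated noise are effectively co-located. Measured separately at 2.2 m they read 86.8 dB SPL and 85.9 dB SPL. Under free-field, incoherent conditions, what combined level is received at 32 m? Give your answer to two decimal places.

66.13 dB SPL

Combined at 2.2 m: 10·log₁₀(10^(86.8/10)+10^(85.9/10)) = 89.384 dB SPL.
Then apply −20·log₁₀(32/2.2) = -23.255 dB → 66.13 dB SPL.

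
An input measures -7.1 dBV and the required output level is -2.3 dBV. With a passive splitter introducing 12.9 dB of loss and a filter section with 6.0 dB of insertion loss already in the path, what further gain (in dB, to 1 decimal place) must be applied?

23.7 dB

The required make-up gain is the shortfall in the dB sum.
G = -2.3 − (-7.1) + 12.9 + 6.0 = 23.7 dB.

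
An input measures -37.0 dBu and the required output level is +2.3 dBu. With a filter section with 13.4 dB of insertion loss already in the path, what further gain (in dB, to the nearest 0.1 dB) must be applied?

The required make-up gain is the shortfall in the dB sum.
G = +2.3 − (-37.0) + 13.4 = 52.7 dB.

52.7 dB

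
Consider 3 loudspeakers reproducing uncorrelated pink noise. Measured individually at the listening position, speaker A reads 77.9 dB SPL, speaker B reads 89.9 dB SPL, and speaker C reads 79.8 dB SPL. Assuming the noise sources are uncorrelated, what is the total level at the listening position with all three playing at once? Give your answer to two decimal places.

Incoherent sources sum as intensities:
L_total = 10·log₁₀(10^(77.9/10) + 10^(89.9/10) + 10^(79.8/10)) = 10·log₁₀(1134000000) = 90.55 dB SPL.

90.55 dB SPL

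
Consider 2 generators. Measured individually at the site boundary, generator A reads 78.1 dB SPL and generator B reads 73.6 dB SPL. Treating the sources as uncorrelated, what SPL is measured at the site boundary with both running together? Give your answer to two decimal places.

79.42 dB SPL

Add the sources as powers (linear), then convert back to dB:
L_total = 10·log₁₀(10^(78.1/10) + 10^(73.6/10)) = 10·log₁₀(87470000) = 79.42 dB SPL.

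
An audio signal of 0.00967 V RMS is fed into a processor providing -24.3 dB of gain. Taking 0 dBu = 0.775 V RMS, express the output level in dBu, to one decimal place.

-62.4 dBu

Input level: 20·log₁₀(0.00967/0.775) = -38.08 dBu.
Output: -38.08 − 24.3 = -62.4 dBu.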